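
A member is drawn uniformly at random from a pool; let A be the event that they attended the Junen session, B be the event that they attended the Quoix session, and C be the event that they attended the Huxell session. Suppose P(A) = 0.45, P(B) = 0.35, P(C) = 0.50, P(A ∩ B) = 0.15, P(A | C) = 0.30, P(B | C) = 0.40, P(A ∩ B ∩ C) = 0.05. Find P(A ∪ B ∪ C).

0.85

P(A ∩ C) = P(C)·P(A|C) = 0.50 × 0.30 = 0.15
P(B ∩ C) = P(C)·P(B|C) = 0.50 × 0.40 = 0.20
By inclusion–exclusion:
P(A ∪ B ∪ C) = 0.45 + 0.35 + 0.50 − 0.15 − 0.15 − 0.20 + 0.05 = 0.85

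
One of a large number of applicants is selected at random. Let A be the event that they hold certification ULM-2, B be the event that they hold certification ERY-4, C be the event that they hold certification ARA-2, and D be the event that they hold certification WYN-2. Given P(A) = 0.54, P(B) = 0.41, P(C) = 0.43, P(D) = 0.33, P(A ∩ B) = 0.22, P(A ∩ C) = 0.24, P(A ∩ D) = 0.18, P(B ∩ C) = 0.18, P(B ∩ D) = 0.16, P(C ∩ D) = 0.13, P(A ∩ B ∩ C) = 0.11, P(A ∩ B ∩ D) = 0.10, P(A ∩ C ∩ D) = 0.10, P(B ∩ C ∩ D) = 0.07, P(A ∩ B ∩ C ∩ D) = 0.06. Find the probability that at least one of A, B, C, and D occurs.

P(A ∪ B ∪ C ∪ D) = 0.54 + 0.41 + 0.43 + 0.33 − 0.22 − 0.24 − 0.18 − 0.18 − 0.16 − 0.13 + 0.11 + 0.10 + 0.10 + 0.07 − 0.06 = 0.92

0.92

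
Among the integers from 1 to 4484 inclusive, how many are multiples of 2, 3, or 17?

3077

Apply inclusion-exclusion:
2242 + 1494 + 263 − 747 − 131 − 87 + 43 = 3077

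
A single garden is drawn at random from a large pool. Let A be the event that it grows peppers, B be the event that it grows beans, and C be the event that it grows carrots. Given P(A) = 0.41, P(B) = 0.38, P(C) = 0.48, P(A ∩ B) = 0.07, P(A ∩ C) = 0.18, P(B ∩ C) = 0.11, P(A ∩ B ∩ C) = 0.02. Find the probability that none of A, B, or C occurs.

0.07

P(A ∪ B ∪ C) = 0.41 + 0.38 + 0.48 − 0.07 − 0.18 − 0.11 + 0.02 = 0.93
P(none) = 1 − 0.93 = 0.07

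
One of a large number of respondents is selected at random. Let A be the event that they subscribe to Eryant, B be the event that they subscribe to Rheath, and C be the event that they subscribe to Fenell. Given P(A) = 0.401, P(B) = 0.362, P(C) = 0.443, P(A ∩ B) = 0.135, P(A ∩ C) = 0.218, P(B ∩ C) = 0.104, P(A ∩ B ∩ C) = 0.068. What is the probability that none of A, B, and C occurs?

0.183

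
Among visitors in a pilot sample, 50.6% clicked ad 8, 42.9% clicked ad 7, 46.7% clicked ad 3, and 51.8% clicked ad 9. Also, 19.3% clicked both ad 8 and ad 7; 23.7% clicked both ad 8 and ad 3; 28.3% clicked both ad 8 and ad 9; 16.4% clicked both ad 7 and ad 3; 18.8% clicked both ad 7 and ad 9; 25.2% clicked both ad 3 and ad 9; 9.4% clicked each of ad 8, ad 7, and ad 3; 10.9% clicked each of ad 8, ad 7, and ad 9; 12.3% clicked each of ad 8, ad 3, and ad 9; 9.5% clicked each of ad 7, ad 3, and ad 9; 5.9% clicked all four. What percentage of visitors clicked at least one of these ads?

96.5%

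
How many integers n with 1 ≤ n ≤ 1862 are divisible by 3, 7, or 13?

880

Using inclusion–exclusion:
620 + 266 + 143 − 88 − 47 − 20 + 6 = 880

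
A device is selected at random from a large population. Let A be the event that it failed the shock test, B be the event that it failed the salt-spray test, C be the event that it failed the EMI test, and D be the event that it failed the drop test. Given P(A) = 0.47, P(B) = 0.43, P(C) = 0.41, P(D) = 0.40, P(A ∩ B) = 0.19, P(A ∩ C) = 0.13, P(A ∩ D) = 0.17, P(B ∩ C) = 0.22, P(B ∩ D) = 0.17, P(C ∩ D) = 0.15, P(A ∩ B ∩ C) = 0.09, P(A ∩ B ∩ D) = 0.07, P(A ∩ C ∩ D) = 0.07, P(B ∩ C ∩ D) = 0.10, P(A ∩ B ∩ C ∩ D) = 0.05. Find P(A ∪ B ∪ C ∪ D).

P(A ∪ B ∪ C ∪ D) = 0.47 + 0.43 + 0.41 + 0.40 − 0.19 − 0.13 − 0.17 − 0.22 − 0.17 − 0.15 + 0.09 + 0.07 + 0.07 + 0.10 − 0.05 = 0.96

0.96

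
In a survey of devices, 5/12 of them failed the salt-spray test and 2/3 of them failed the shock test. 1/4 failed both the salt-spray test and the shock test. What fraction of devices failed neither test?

1/6

Apply inclusion-exclusion:
P(≥1) = 5/12 + 2/3 − 1/4 = 5/6
P(none) = 1 − 5/6 = 1/6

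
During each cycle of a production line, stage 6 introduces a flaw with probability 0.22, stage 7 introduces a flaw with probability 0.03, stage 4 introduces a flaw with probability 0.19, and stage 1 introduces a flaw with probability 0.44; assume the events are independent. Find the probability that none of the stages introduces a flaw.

0.34319376

P(none) = (1 − 0.22) × (1 − 0.03) × (1 − 0.19) × (1 − 0.44) = 0.78 × 0.97 × 0.81 × 0.56 = 0.34319376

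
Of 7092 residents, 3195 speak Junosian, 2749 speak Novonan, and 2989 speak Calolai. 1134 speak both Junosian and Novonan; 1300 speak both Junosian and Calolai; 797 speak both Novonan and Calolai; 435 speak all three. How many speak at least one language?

6137

Inclusion–exclusion gives
|at least one| = 3195 + 2749 + 2989 − 1134 − 1300 − 797 + 435 = 6137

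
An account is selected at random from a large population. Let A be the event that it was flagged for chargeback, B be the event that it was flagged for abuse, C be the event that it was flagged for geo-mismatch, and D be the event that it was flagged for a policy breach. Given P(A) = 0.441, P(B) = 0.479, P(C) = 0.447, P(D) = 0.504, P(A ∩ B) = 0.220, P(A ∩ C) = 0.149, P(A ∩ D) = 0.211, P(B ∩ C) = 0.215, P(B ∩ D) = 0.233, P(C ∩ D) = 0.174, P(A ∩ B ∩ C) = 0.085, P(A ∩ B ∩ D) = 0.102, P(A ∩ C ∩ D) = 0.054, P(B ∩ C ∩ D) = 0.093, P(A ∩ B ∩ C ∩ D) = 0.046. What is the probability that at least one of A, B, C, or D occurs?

Using inclusion–exclusion:
P(A ∪ B ∪ C ∪ D) = 0.441 + 0.479 + 0.447 + 0.504 − 0.220 − 0.149 − 0.211 − 0.215 − 0.233 − 0.174 + 0.085 + 0.102 + 0.054 + 0.093 − 0.046 = 0.957

0.957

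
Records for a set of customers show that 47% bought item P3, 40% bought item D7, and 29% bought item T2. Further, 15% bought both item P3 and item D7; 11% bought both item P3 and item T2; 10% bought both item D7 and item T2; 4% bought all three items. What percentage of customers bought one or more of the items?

84%

P(≥1) = 47 + 40 + 29 − 15 − 11 − 10 + 4 = 84%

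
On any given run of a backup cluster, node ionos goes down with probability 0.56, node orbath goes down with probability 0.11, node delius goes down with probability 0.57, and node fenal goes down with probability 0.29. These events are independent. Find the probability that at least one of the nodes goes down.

P(none) = (1 − 0.56) × (1 − 0.11) × (1 − 0.57) × (1 − 0.29) = 0.44 × 0.89 × 0.43 × 0.71 = 0.11955548
P(at least one) = 1 − 0.11955548 = 0.88044452

0.88044452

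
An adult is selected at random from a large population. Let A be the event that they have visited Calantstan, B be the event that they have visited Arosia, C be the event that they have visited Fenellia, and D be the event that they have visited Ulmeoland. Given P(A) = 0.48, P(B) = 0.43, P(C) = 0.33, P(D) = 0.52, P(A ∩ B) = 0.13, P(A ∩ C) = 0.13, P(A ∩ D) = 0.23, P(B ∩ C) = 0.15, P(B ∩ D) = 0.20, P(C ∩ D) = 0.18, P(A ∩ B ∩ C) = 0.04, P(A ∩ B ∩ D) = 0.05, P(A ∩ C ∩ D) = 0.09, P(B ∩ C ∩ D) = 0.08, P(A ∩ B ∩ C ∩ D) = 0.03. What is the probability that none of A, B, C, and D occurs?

0.03

By inclusion-exclusion,
P(A ∪ B ∪ C ∪ D) = 0.48 + 0.43 + 0.33 + 0.52 − 0.13 − 0.13 − 0.23 − 0.15 − 0.20 − 0.18 + 0.04 + 0.05 + 0.09 + 0.08 − 0.03 = 0.97
P(none) = 1 − 0.97 = 0.03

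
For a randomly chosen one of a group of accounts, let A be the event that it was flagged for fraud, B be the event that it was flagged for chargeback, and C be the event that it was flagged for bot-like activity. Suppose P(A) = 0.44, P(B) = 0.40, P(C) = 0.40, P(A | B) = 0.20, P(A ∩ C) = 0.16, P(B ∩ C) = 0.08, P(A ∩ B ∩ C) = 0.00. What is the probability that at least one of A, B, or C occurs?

P(A ∩ B) = P(B)·P(A|B) = 0.40 × 0.20 = 0.08
Apply inclusion-exclusion:
P(A ∪ B ∪ C) = 0.44 + 0.40 + 0.40 − 0.08 − 0.16 − 0.08 + 0.00 = 0.92

0.92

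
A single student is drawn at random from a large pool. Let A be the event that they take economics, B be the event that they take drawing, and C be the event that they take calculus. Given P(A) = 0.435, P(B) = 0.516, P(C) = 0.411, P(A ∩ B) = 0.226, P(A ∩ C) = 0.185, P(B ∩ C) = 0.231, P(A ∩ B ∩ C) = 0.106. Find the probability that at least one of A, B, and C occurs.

Using inclusion–exclusion:
P(A ∪ B ∪ C) = 0.435 + 0.516 + 0.411 − 0.226 − 0.185 − 0.231 + 0.106 = 0.826

0.826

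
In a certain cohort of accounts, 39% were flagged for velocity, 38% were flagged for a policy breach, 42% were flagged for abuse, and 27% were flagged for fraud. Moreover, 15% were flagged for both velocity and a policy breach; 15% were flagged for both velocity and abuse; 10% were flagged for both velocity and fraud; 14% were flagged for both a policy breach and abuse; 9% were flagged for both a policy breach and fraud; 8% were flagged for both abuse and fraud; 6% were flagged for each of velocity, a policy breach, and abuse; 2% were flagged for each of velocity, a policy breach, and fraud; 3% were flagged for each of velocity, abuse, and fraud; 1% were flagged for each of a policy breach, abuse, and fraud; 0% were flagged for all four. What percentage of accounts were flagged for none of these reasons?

13%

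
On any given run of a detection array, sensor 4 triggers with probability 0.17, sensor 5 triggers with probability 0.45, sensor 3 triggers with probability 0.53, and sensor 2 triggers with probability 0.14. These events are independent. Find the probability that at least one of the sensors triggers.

0.8154827

P(none) = (1 − 0.17) × (1 − 0.45) × (1 − 0.53) × (1 − 0.14) = 0.83 × 0.55 × 0.47 × 0.86 = 0.1845173
P(at least one) = 1 − 0.1845173 = 0.8154827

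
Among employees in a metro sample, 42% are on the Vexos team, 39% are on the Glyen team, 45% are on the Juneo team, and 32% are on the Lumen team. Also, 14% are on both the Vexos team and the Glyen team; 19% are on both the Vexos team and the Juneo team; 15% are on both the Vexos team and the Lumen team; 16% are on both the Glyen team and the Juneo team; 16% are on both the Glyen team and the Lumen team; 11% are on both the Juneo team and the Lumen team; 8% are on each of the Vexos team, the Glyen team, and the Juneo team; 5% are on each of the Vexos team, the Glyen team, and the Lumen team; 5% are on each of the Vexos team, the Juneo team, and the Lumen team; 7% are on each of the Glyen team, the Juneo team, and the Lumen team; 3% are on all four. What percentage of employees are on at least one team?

89%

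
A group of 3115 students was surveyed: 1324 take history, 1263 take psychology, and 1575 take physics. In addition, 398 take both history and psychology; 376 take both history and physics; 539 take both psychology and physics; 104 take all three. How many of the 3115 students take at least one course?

2953

|at least one| = 1324 + 1263 + 1575 − 398 − 376 − 539 + 104 = 2953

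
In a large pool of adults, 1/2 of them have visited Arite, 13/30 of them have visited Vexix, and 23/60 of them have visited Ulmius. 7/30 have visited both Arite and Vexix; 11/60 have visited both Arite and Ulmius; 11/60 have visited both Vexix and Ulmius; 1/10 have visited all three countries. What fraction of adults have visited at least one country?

By inclusion–exclusion:
P(at least one) = 1/2 + 13/30 + 23/60 − 7/30 − 11/60 − 11/60 + 1/10 = 49/60

49/60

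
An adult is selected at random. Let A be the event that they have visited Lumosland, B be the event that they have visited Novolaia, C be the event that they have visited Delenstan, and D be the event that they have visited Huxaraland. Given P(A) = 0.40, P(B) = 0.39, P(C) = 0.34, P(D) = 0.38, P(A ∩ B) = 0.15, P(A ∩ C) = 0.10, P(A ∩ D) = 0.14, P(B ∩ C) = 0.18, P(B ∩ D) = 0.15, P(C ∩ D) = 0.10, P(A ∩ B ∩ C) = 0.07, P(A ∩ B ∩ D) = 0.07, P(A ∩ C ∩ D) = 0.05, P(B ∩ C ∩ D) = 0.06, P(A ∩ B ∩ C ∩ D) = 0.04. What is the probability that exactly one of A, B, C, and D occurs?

Using the inclusion–exclusion count for exactly one event:
P(exactly one) = 0.40 + 0.39 + 0.34 + 0.38 − 2·0.15 − 2·0.10 − 2·0.14 − 2·0.18 − 2·0.15 − 2·0.10 + 3·0.07 + 3·0.07 + 3·0.05 + 3·0.06 − 4·0.04 = 0.46

0.46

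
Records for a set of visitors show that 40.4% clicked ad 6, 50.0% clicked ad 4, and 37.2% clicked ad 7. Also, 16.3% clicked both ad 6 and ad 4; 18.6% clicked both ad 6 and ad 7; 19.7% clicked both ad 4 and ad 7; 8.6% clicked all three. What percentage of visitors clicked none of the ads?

18.4%

Using inclusion–exclusion:
P(≥1) = 40.4 + 50.0 + 37.2 − 16.3 − 18.6 − 19.7 + 8.6 = 81.6%
P(none) = 100% − 81.6% = 18.4%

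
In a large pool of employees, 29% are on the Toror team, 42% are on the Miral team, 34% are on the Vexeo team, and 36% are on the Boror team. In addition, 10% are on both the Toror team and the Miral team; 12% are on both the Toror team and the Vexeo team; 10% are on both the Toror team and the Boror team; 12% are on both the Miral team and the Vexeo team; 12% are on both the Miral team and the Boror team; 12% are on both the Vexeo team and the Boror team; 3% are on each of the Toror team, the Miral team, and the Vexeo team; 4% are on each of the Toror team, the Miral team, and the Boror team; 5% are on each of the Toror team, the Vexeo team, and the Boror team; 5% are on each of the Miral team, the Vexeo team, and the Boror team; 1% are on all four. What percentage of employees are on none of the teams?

P(union) = 29 + 42 + 34 + 36 − 10 − 12 − 10 − 12 − 12 − 12 + 3 + 4 + 5 + 5 − 1 = 89%
P(none) = 100% − 89% = 11%

11%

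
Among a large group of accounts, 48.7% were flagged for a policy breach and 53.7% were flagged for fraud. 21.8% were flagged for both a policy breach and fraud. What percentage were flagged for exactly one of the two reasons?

58.8%

P(exactly one) = 48.7 + 53.7 − 2·21.8 = 58.8%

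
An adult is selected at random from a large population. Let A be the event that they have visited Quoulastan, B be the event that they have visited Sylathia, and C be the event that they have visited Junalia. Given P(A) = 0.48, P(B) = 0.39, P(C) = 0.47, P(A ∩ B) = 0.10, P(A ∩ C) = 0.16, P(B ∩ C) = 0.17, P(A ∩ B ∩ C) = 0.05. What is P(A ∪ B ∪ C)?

0.96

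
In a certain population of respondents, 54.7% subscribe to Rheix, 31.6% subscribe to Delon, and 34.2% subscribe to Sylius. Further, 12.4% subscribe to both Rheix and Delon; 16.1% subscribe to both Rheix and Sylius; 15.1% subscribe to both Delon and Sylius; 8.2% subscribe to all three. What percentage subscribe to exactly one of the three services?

57.9%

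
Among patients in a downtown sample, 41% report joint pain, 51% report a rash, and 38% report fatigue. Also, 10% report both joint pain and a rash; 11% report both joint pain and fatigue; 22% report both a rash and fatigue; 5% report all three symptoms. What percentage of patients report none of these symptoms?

By inclusion–exclusion:
P(≥1) = 41 + 51 + 38 − 10 − 11 − 22 + 5 = 92%
P(none) = 100% − 92% = 8%

8%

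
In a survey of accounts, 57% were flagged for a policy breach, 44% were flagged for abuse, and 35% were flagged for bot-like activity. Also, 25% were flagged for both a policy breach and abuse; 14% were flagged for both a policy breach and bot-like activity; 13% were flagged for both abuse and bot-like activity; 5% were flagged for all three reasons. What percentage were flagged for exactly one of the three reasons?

P(exactly one) = 57 + 44 + 35 − 2·25 − 2·14 − 2·13 + 3·5 = 47%

47%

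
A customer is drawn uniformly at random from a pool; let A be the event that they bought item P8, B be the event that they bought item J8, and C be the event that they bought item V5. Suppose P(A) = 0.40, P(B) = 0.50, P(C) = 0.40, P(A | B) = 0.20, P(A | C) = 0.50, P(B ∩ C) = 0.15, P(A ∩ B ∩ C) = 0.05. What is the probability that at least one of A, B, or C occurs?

P(A ∩ B) = P(B)·P(A|B) = 0.50 × 0.20 = 0.10
P(A ∩ C) = P(C)·P(A|C) = 0.40 × 0.50 = 0.20
By inclusion–exclusion:
P(A ∪ B ∪ C) = 0.40 + 0.50 + 0.40 − 0.10 − 0.20 − 0.15 + 0.05 = 0.90

0.90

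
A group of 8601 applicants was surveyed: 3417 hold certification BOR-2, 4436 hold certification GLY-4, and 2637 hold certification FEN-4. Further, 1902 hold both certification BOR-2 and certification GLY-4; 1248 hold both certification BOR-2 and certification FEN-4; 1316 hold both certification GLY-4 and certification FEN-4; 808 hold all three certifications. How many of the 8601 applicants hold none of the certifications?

1769

N(≥1) = 3417 + 4436 + 2637 − 1902 − 1248 − 1316 + 808 = 6832
None: 8601 − 6832 = 1769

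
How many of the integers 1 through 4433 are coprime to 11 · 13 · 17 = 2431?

⌊4433/11⌋ + ⌊4433/13⌋ + ⌊4433/17⌋ − ⌊4433/143⌋ − ⌊4433/187⌋ − ⌊4433/221⌋ + ⌊4433/2431⌋ = 403 + 341 + 260 − 31 − 23 − 20 + 1 = 931
4433 − 931 = 3502

3502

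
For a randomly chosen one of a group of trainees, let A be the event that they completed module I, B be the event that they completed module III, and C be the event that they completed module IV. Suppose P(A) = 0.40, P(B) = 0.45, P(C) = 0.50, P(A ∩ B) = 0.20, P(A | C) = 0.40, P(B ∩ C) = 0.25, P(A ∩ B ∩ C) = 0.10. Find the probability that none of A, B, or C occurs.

P(A ∩ C) = P(C)·P(A|C) = 0.50 × 0.40 = 0.20
P(A ∪ B ∪ C) = 0.40 + 0.45 + 0.50 − 0.20 − 0.20 − 0.25 + 0.10 = 0.80
P(none) = 1 − 0.80 = 0.20

0.20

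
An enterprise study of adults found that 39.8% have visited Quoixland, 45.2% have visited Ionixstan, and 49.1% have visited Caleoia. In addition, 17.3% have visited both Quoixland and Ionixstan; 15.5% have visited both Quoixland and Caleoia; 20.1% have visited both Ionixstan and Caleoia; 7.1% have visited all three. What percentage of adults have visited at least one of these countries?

By inclusion-exclusion,
P(union) = 39.8 + 45.2 + 49.1 − 17.3 − 15.5 − 20.1 + 7.1 = 88.3%

88.3%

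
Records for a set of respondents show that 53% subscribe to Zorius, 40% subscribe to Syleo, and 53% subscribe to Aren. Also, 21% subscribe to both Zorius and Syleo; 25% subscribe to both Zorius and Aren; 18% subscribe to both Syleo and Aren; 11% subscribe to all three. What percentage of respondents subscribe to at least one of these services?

P(at least one) = 53 + 40 + 53 − 21 − 25 − 18 + 11 = 93%

93%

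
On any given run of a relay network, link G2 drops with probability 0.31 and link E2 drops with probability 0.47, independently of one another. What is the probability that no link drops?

0.3657

P(none) = (1 − 0.31) × (1 − 0.47) = 0.69 × 0.53 = 0.3657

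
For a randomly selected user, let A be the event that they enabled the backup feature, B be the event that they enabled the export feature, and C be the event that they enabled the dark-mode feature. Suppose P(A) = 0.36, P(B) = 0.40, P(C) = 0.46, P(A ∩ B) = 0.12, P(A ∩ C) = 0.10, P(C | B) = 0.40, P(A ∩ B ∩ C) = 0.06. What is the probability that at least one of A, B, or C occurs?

0.90

P(B ∩ C) = P(B)·P(C|B) = 0.40 × 0.40 = 0.16
Apply inclusion-exclusion:
P(A ∪ B ∪ C) = 0.36 + 0.40 + 0.46 − 0.12 − 0.10 − 0.16 + 0.06 = 0.90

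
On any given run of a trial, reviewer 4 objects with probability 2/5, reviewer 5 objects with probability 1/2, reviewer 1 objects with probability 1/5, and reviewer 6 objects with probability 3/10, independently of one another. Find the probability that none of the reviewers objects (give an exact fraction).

21/125

P(none) = (1 − 2/5) × (1 − 1/2) × (1 − 1/5) × (1 − 3/10) = 3/5 × 1/2 × 4/5 × 7/10 = 21/125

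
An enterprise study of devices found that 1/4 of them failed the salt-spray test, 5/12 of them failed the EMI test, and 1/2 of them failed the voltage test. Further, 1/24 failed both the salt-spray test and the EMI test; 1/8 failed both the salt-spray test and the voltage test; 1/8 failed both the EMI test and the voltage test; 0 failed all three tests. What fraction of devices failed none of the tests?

By inclusion-exclusion,
P(≥1) = 1/4 + 5/12 + 1/2 − 1/24 − 1/8 − 1/8 + 0 = 7/8
P(none) = 1 − 7/8 = 1/8

1/8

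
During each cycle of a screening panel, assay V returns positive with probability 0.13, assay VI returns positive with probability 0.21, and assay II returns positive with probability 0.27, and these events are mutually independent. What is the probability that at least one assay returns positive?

P(none) = (1 − 0.13) × (1 − 0.21) × (1 − 0.27) = 0.87 × 0.79 × 0.73 = 0.501729
P(at least one) = 1 − 0.501729 = 0.498271

0.498271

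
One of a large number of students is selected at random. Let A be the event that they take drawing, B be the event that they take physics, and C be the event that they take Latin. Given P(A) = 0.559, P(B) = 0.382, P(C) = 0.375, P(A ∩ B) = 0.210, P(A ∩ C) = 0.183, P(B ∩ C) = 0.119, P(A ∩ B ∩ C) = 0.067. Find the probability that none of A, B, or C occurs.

0.129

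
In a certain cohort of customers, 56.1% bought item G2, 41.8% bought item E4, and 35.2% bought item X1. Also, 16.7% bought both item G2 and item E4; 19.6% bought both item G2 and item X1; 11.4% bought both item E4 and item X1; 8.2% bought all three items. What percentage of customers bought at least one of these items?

93.6%

P(union) = 56.1 + 41.8 + 35.2 − 16.7 − 19.6 − 11.4 + 8.2 = 93.6%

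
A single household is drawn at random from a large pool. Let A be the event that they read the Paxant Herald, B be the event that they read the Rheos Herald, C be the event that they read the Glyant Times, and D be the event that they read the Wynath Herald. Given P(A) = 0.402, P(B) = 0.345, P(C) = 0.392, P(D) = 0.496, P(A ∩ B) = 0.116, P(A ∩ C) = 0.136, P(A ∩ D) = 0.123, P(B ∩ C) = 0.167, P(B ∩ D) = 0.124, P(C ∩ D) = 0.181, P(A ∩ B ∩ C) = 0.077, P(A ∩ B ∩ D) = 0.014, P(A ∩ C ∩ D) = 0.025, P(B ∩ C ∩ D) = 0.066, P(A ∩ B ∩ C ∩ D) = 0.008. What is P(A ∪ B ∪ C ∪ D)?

Apply inclusion-exclusion:
P(A ∪ B ∪ C ∪ D) = 0.402 + 0.345 + 0.392 + 0.496 − 0.116 − 0.136 − 0.123 − 0.167 − 0.124 − 0.181 + 0.077 + 0.014 + 0.025 + 0.066 − 0.008 = 0.962

0.962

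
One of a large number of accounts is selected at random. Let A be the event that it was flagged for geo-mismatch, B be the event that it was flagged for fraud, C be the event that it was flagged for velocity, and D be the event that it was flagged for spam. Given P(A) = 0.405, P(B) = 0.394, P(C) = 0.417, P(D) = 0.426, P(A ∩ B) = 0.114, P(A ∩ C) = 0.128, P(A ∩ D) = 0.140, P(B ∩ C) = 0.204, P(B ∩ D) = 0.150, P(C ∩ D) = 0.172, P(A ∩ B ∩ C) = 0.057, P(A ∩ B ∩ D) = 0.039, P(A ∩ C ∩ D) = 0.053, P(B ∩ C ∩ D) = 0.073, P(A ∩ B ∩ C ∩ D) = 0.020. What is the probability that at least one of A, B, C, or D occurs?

Inclusion–exclusion gives
P(A ∪ B ∪ C ∪ D) = 0.405 + 0.394 + 0.417 + 0.426 − 0.114 − 0.128 − 0.140 − 0.204 − 0.150 − 0.172 + 0.057 + 0.039 + 0.053 + 0.073 − 0.020 = 0.936

0.936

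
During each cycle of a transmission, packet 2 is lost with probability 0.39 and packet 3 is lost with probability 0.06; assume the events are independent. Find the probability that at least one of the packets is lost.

0.4266

P(none) = (1 − 0.39) × (1 − 0.06) = 0.61 × 0.94 = 0.5734
P(at least one) = 1 − 0.5734 = 0.4266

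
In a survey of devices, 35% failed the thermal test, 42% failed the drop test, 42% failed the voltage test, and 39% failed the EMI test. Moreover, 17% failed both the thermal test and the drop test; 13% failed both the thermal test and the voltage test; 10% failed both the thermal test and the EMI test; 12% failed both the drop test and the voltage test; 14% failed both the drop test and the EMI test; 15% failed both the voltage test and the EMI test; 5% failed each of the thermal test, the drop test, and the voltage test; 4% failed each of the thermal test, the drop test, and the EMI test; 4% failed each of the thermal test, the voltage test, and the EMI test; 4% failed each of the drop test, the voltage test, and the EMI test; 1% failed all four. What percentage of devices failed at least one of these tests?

93%

P(≥1) = 35 + 42 + 42 + 39 − 17 − 13 − 10 − 12 − 14 − 15 + 5 + 4 + 4 + 4 − 1 = 93%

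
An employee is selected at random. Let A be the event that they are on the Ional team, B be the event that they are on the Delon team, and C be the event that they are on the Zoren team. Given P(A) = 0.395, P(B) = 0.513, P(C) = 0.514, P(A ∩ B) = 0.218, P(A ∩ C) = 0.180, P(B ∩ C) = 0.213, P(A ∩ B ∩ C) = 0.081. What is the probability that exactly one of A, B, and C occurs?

P(exactly one) = 0.395 + 0.513 + 0.514 − 2·0.218 − 2·0.180 − 2·0.213 + 3·0.081 = 0.443

0.443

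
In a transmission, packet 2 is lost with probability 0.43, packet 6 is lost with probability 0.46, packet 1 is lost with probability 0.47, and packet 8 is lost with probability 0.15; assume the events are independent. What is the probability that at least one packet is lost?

P(none) = (1 − 0.43) × (1 − 0.46) × (1 − 0.47) × (1 − 0.15) = 0.57 × 0.54 × 0.53 × 0.85 = 0.1386639
P(at least one) = 1 − 0.1386639 = 0.8613361

0.8613361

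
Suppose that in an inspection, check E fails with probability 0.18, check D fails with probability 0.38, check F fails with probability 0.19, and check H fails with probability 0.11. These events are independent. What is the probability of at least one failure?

0.63349444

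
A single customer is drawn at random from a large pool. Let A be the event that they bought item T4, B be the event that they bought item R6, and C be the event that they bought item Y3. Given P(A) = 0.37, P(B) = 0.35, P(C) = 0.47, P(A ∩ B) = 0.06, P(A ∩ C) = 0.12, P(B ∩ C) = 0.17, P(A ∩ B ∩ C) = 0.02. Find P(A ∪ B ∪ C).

P(A ∪ B ∪ C) = 0.37 + 0.35 + 0.47 − 0.06 − 0.12 − 0.17 + 0.02 = 0.86

0.86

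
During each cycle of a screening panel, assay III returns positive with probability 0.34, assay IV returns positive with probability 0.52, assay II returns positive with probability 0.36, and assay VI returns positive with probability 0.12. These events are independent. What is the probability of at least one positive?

Since the events are independent, P(none) is the product of the individual non-occurrence probabilities.
P(none) = (1 − 0.34) × (1 − 0.52) × (1 − 0.36) × (1 − 0.12) = 0.66 × 0.48 × 0.64 × 0.88 = 0.17842176
P(at least one) = 1 − 0.17842176 = 0.82157824

0.82157824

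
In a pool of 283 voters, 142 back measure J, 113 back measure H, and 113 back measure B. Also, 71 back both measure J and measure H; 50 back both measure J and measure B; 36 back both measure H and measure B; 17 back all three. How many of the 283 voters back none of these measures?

55

|union| = 142 + 113 + 113 − 71 − 50 − 36 + 17 = 228
None: 283 − 228 = 55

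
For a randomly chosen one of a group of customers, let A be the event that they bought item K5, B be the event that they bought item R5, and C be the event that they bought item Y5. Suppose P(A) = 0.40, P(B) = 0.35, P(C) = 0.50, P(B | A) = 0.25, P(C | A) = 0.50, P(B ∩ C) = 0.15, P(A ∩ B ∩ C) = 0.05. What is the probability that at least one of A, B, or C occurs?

0.85

P(A ∩ B) = P(A)·P(B|A) = 0.40 × 0.25 = 0.10
P(A ∩ C) = P(A)·P(C|A) = 0.40 × 0.50 = 0.20
P(A ∪ B ∪ C) = 0.40 + 0.35 + 0.50 − 0.10 − 0.20 − 0.15 + 0.05 = 0.85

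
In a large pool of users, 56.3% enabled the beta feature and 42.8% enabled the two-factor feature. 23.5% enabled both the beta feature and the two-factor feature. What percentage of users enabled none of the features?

24.4%

By inclusion–exclusion:
P(union) = 56.3 + 42.8 − 23.5 = 75.6%
P(none) = 100% − 75.6% = 24.4%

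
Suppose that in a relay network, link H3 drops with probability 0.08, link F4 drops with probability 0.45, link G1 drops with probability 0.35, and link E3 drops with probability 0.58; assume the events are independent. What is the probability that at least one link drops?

0.861862

P(none) = (1 − 0.08) × (1 − 0.45) × (1 − 0.35) × (1 − 0.58) = 0.92 × 0.55 × 0.65 × 0.42 = 0.138138
P(at least one) = 1 − 0.138138 = 0.861862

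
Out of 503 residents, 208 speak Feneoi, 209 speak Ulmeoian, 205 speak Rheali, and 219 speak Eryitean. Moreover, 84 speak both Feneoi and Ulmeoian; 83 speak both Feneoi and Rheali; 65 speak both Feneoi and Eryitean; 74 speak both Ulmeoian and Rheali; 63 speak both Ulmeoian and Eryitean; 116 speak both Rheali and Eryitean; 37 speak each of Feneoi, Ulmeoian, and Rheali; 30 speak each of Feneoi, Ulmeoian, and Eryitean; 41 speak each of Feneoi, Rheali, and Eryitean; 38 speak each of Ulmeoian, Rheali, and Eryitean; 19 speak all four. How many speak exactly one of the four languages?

233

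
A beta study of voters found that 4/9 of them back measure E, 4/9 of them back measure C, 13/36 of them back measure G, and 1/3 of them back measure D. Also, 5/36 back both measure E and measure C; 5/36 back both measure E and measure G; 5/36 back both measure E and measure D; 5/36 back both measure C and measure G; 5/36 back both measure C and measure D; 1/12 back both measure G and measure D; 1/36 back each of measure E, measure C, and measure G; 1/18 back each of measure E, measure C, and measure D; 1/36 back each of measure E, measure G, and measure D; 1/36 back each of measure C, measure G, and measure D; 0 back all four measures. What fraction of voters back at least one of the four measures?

17/18

P(union) = 4/9 + 4/9 + 13/36 + 1/3 − 5/36 − 5/36 − 5/36 − 5/36 − 5/36 − 1/12 + 1/36 + 1/18 + 1/36 + 1/36 − 0 = 17/18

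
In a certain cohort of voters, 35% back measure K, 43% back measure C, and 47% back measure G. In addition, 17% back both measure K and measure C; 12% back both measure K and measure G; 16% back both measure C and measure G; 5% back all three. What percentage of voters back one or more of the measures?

85%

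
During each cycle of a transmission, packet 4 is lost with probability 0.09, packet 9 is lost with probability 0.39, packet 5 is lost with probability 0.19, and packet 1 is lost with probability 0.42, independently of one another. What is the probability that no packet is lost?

Since the events are independent, P(none) is the product of the individual non-occurrence probabilities.
P(none) = (1 − 0.09) × (1 − 0.39) × (1 − 0.19) × (1 − 0.42) = 0.91 × 0.61 × 0.81 × 0.58 = 0.26078598

0.26078598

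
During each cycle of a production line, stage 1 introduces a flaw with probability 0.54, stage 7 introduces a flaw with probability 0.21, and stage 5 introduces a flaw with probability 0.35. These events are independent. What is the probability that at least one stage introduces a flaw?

0.76379

P(none) = (1 − 0.54) × (1 − 0.21) × (1 − 0.35) = 0.46 × 0.79 × 0.65 = 0.23621
P(at least one) = 1 − 0.23621 = 0.76379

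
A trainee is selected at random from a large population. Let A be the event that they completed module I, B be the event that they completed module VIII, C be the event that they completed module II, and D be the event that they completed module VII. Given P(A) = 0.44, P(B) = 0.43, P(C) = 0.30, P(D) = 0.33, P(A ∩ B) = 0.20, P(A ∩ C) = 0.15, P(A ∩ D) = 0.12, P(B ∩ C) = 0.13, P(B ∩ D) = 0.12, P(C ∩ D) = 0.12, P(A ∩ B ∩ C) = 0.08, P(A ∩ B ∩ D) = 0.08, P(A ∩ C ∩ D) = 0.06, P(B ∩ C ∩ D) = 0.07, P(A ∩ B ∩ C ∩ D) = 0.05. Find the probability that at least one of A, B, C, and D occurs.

By inclusion–exclusion:
P(A ∪ B ∪ C ∪ D) = 0.44 + 0.43 + 0.30 + 0.33 − 0.20 − 0.15 − 0.12 − 0.13 − 0.12 − 0.12 + 0.08 + 0.08 + 0.06 + 0.07 − 0.05 = 0.90

0.90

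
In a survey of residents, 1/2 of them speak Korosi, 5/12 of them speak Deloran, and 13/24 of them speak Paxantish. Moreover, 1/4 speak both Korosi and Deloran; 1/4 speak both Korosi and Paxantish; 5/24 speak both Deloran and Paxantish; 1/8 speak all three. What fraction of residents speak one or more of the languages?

P(≥1) = 1/2 + 5/12 + 13/24 − 1/4 − 1/4 − 5/24 + 1/8 = 7/8

7/8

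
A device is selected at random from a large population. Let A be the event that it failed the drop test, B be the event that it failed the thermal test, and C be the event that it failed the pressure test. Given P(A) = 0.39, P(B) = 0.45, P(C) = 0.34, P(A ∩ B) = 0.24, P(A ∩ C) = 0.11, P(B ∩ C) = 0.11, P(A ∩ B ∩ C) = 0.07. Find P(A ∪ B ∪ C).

P(A ∪ B ∪ C) = 0.39 + 0.45 + 0.34 − 0.24 − 0.11 − 0.11 + 0.07 = 0.79

0.79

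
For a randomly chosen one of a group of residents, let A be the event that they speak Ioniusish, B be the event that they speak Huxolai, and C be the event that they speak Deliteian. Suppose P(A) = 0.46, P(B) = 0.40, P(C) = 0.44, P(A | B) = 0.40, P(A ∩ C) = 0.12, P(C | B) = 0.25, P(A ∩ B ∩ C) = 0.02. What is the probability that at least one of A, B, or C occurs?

P(A ∩ B) = P(B)·P(A|B) = 0.40 × 0.40 = 0.16
P(B ∩ C) = P(B)·P(C|B) = 0.40 × 0.25 = 0.10
By inclusion–exclusion:
P(A ∪ B ∪ C) = 0.46 + 0.40 + 0.44 − 0.16 − 0.12 − 0.10 + 0.02 = 0.94

0.94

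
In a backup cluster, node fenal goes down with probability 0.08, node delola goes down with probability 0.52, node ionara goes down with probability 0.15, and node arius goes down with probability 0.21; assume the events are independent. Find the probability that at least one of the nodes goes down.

Since the events are independent, P(none) is the product of the individual non-occurrence probabilities.
P(none) = (1 − 0.08) × (1 − 0.52) × (1 − 0.15) × (1 − 0.21) = 0.92 × 0.48 × 0.85 × 0.79 = 0.2965344
P(at least one) = 1 − 0.2965344 = 0.7034656

0.7034656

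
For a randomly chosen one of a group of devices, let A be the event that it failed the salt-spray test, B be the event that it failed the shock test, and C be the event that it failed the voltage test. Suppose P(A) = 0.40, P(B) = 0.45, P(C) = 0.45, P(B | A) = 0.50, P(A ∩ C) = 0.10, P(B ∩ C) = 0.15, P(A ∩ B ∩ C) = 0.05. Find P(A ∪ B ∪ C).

0.90

P(A ∩ B) = P(A)·P(B|A) = 0.40 × 0.50 = 0.20
Apply inclusion-exclusion:
P(A ∪ B ∪ C) = 0.40 + 0.45 + 0.45 − 0.20 − 0.10 − 0.15 + 0.05 = 0.90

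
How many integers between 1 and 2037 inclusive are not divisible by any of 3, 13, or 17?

Using inclusion–exclusion:
679 + 156 + 119 − 52 − 39 − 9 + 3 = 857
2037 − 857 = 1180

1180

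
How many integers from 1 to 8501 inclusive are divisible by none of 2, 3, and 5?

Inclusion–exclusion gives
⌊8501/2⌋ + ⌊8501/3⌋ + ⌊8501/5⌋ − ⌊8501/6⌋ − ⌊8501/10⌋ − ⌊8501/15⌋ + ⌊8501/30⌋ = 4250 + 2833 + 1700 − 1416 − 850 − 566 + 283 = 6234
8501 − 6234 = 2267

2267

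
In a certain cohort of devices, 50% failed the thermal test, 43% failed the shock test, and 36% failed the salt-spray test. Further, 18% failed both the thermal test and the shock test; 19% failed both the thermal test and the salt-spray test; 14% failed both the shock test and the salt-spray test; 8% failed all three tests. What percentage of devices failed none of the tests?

14%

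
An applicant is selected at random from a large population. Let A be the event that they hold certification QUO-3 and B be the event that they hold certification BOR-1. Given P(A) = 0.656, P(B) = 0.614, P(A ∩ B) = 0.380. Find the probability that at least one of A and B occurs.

Using inclusion–exclusion:
P(A ∪ B) = 0.656 + 0.614 − 0.380 = 0.890

0.890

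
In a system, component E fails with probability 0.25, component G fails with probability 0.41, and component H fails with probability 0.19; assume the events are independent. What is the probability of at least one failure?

0.641575

P(none) = (1 − 0.25) × (1 − 0.41) × (1 − 0.19) = 0.75 × 0.59 × 0.81 = 0.358425
P(at least one) = 1 − 0.358425 = 0.641575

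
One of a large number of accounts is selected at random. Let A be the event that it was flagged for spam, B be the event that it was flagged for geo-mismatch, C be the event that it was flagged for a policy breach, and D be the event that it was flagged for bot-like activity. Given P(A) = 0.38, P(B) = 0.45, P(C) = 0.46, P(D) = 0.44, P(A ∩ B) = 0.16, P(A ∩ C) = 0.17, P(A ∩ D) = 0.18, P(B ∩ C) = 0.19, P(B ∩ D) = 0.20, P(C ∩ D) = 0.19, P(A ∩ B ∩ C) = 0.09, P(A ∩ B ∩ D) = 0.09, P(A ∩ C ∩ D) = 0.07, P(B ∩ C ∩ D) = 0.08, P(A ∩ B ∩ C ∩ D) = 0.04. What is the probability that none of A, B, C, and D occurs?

0.07

By inclusion–exclusion:
P(A ∪ B ∪ C ∪ D) = 0.38 + 0.45 + 0.46 + 0.44 − 0.16 − 0.17 − 0.18 − 0.19 − 0.20 − 0.19 + 0.09 + 0.09 + 0.07 + 0.08 − 0.04 = 0.93
P(none) = 1 − 0.93 = 0.07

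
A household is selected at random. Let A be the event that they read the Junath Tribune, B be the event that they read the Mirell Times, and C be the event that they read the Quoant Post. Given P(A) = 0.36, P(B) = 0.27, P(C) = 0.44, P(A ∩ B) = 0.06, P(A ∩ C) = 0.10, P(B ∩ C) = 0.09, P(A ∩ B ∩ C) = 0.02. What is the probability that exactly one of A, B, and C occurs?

0.63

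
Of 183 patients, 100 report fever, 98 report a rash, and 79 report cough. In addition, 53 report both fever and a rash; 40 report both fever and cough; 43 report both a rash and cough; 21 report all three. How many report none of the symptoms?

|at least one| = 100 + 98 + 79 − 53 − 40 − 43 + 21 = 162
None: 183 − 162 = 21

21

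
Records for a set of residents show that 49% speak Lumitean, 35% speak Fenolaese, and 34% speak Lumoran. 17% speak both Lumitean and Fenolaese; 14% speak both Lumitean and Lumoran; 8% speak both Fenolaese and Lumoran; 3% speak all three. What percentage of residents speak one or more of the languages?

Using inclusion–exclusion:
P(at least one) = 49 + 35 + 34 − 17 − 14 − 8 + 3 = 82%

82%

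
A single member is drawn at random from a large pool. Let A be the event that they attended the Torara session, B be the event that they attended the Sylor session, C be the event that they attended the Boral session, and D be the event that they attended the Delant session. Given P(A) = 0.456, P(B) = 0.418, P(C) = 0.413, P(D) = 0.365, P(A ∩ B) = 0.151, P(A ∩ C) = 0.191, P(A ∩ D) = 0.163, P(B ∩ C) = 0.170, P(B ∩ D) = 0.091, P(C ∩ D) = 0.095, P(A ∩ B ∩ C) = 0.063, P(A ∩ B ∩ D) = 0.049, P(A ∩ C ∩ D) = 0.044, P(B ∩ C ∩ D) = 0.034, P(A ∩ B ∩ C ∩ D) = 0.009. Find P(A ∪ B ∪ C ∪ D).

0.972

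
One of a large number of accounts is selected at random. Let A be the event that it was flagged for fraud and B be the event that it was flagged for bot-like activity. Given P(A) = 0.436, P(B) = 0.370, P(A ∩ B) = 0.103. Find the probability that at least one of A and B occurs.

0.703

P(A ∪ B) = 0.436 + 0.370 − 0.103 = 0.703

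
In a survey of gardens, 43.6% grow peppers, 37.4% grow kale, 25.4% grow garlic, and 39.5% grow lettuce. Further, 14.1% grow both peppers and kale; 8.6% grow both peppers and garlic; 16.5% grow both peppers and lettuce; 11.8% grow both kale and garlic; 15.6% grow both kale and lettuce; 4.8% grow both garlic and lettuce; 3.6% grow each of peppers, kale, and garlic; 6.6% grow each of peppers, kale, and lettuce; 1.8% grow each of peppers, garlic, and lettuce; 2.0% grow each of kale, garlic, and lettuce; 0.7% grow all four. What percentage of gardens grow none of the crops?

12.2%

By inclusion-exclusion,
P(≥1) = 43.6 + 37.4 + 25.4 + 39.5 − 14.1 − 8.6 − 16.5 − 11.8 − 15.6 − 4.8 + 3.6 + 6.6 + 1.8 + 2.0 − 0.7 = 87.8%
P(none) = 100% − 87.8% = 12.2%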